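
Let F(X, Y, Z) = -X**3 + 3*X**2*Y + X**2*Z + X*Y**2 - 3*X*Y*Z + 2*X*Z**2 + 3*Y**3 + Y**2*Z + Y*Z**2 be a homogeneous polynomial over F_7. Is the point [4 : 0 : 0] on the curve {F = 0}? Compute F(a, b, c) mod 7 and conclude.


F(4,0,0) ≡ 6 (mod 7); P is NOT on the curve.

Evaluate F(4, 0, 0) term-by-term (mod 7).
  -X**3 ↦ -1·64·1·1 = -64
  3*X**2*Y ↦ 3·16·0·1 = 0
  X**2*Z ↦ 1·16·1·0 = 0
  X*Y**2 ↦ 1·4·0·1 = 0
  -3*X*Y*Z ↦ -3·4·0·0 = 0
  2*X*Z**2 ↦ 2·4·1·0 = 0
  3*Y**3 ↦ 3·1·0·1 = 0
  Y**2*Z ↦ 1·1·0·0 = 0
  Y*Z**2 ↦ 1·1·0·0 = 0
Sum: F(4, 0, 0) = (-64) + (0) + (0) + (0) + (0) + (0) + (0) + (0) + (0) = -64.
Reducing mod 7: -64 ≡ 6 (mod 7).
Since F(a, b, c) ≡ 6 ≠ 0 (mod 7), P does NOT lie on the curve.


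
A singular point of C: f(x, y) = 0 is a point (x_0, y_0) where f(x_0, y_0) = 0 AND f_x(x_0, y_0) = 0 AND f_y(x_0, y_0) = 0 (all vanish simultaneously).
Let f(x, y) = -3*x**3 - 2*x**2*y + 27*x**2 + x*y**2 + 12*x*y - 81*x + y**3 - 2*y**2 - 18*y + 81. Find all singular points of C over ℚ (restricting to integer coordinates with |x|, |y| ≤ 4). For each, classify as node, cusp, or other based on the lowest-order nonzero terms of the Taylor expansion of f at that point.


Singular points: {(3, 0)}; classification: cusp.

Compute partial derivatives:
  f_x = -9*x**2 - 4*x*y + 54*x + y**2 + 12*y - 81.
  f_y = -2*x**2 + 2*x*y + 12*x + 3*y**2 - 4*y - 18.
Scan x_0 ∈ {−4, ..., 4}. For each x_0, f_y(x_0, y) is a polynomial in y; find its integer roots y ∈ {−4, ..., 4}, then test f_x and f at those candidates.
  x = -4: f_y(-4, y) = 3*y**2 - 12*y - 98; no integer root y with |y| ≤ 4.
  x = -3: f_y(-3, y) = 3*y**2 - 10*y - 72; no integer root y with |y| ≤ 4.
  x = -2: f_y(-2, y) = 3*y**2 - 8*y - 50; no integer root y with |y| ≤ 4.
  x = -1: f_y(-1, y) = 3*y**2 - 6*y - 32; no integer root y with |y| ≤ 4.
  x = 0: f_y(0, y) = 3*y**2 - 4*y - 18; no integer root y with |y| ≤ 4.
  x = 1: f_y(1, y) = 3*y**2 - 2*y - 8; vanishes at y ∈ {2}. (1, 2): f_x = -16 ≠ 0.
  x = 2: f_y(2, y) = 3*y**2 - 2; no integer root y with |y| ≤ 4.
  x = 3: f_y(3, y) = 3*y**2 + 2*y; vanishes at y ∈ {0}. (3, 0): f_x = 0, f = 0 — SINGULAR.
  x = 4: f_y(4, y) = 3*y**2 + 4*y - 2; no integer root y with |y| ≤ 4.
Only singular point on the grid: (3, 0).
Classify: substitute x = 3 + u, y = 0 + v and expand: f = -3*u**3 - 2*u**2*v + u*v**2 + v**3 + v**2.
No constant or linear terms (consistent with a singular point). Quadratic part: v**2. Cubic part: -3*u**3 - 2*u**2*v + u*v**2 + v**3.
The quadratic part v**2 is a perfect square, so there is a single (double) tangent line v = 0, i.e. y = 0. Restricting the cubic part to that line (v = 0) leaves -3*u**3 ≠ 0, so f is not divisible by v and the branch is v² ≈ 3*u**3 to lowest order — this is a cusp.
Classification: cusp.


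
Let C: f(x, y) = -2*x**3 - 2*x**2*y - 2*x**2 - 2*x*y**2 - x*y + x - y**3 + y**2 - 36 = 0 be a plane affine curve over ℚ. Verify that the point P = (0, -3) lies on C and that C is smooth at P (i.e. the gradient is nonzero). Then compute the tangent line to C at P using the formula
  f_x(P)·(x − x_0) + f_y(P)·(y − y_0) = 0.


Tangent line at P: -14*x - 33*y - 99 = 0.

Step 1: f(0, -3) = 0, so P lies on C.
Step 2: partial derivatives
  f_x(x, y) = -6*x**2 - 4*x*y - 4*x - 2*y**2 - y + 1, f_y(x, y) = -2*x**2 - 4*x*y - x - 3*y**2 + 2*y.
  f_x(P) = -14, f_y(P) = -33 (gradient nonzero, so P is smooth).
Step 3: tangent line at P: -14·(x − 0) + -33·(y − -3) = 0.
Expanding: -14*x - 33*y - 99 = 0.


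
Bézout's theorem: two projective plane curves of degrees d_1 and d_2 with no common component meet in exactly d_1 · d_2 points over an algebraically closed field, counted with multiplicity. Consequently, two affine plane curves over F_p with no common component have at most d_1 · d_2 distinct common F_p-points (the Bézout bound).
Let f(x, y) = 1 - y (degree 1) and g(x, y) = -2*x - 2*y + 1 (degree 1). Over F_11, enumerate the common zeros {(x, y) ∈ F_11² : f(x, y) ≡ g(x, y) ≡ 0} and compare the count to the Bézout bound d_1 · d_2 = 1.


Common zeros: {(5, 1)}; count = 1; Bézout bound = 1.

deg(f) = 1, deg(g) = 1, so Bézout bound = 1.
Scan x ∈ F_11. For each x, list the y ∈ F_11 with f(x, y) ≡ 0 and those with g(x, y) ≡ 0 (mod 11); the common zeros in that column are the intersection.
  x = 0: f ≡ 0 at y ∈ {1}; g ≡ 0 at y ∈ {6}; common: ∅.
  x = 1: f ≡ 0 at y ∈ {1}; g ≡ 0 at y ∈ {5}; common: ∅.
  x = 2: f ≡ 0 at y ∈ {1}; g ≡ 0 at y ∈ {4}; common: ∅.
  x = 3: f ≡ 0 at y ∈ {1}; g ≡ 0 at y ∈ {3}; common: ∅.
  x = 4: f ≡ 0 at y ∈ {1}; g ≡ 0 at y ∈ {2}; common: ∅.
  x = 5: f ≡ 0 at y ∈ {1}; g ≡ 0 at y ∈ {1}; common: {1}.
  x = 6: f ≡ 0 at y ∈ {1}; g ≡ 0 at y ∈ {0}; common: ∅.
  x = 7: f ≡ 0 at y ∈ {1}; g ≡ 0 at y ∈ {10}; common: ∅.
  x = 8: f ≡ 0 at y ∈ {1}; g ≡ 0 at y ∈ {9}; common: ∅.
  x = 9: f ≡ 0 at y ∈ {1}; g ≡ 0 at y ∈ {8}; common: ∅.
  x = 10: f ≡ 0 at y ∈ {1}; g ≡ 0 at y ∈ {7}; common: ∅.
Collecting: common zeros = {(5, 1)}, so the count is 1.
Comparison with the Bézout bound: 1 ≤ 1 = deg(f)·deg(g), as expected for curves with no common component (the bound is attained).


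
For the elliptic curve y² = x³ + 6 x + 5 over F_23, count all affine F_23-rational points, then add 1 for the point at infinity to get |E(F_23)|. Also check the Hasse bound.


Affine points = {(1, 9), (1, 14), (2, 5), (2, 18), (3, 2), (3, 21), (4, 1), (4, 22), (6, 2), (6, 21), (8, 6), (8, 17), (9, 11), (9, 12), (13, 7), (13, 16), (14, 2), (14, 21), (17, 11), (17, 12), (19, 3), (19, 20), (20, 11), (20, 12), (21, 10), (21, 13)}; affine count = 26; |E(F_23)| = 27.

Discriminant check: Δ ∝ 4a³ + 27b² = 4·6³ + 27·5² = 4·216 + 27·25 ≡ 21 (mod 23). Nonzero ⇒ E is nonsingular.
For each x ∈ F_23, compute rhs = x³ + 6·x + 5 mod 23, then count y ∈ F_23 with y² ≡ rhs.
  x = 0: rhs = 5, matching y values: none (0 points).
  x = 1: rhs = 12, matching y values: 9, 14 (2 points).
  x = 2: rhs = 2, matching y values: 5, 18 (2 points).
  x = 3: rhs = 4, matching y values: 2, 21 (2 points).
  x = 4: rhs = 1, matching y values: 1, 22 (2 points).
  x = 5: rhs = 22, matching y values: none (0 points).
  x = 6: rhs = 4, matching y values: 2, 21 (2 points).
  x = 7: rhs = 22, matching y values: none (0 points).
  x = 8: rhs = 13, matching y values: 6, 17 (2 points).
  x = 9: rhs = 6, matching y values: 11, 12 (2 points).
  x = 10: rhs = 7, matching y values: none (0 points).
  x = 11: rhs = 22, matching y values: none (0 points).
  x = 12: rhs = 11, matching y values: none (0 points).
  x = 13: rhs = 3, matching y values: 7, 16 (2 points).
  x = 14: rhs = 4, matching y values: 2, 21 (2 points).
  x = 15: rhs = 20, matching y values: none (0 points).
  x = 16: rhs = 11, matching y values: none (0 points).
  x = 17: rhs = 6, matching y values: 11, 12 (2 points).
  x = 18: rhs = 11, matching y values: none (0 points).
  x = 19: rhs = 9, matching y values: 3, 20 (2 points).
  x = 20: rhs = 6, matching y values: 11, 12 (2 points).
  x = 21: rhs = 8, matching y values: 10, 13 (2 points).
  x = 22: rhs = 21, matching y values: none (0 points).
Total affine count: 26.
Full point count |E(F_23)| = 26 + 1 = 27.
Hasse bound: |27 − (23+1)| = |3| = 3 ≤ 2√23 ≈ 9.5917 ✓.


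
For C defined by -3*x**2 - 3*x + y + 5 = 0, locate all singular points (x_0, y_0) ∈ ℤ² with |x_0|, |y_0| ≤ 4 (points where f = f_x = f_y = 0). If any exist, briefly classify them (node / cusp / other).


No singular points in the scanned grid; C is smooth there.

Compute partial derivatives:
  f_x = -6*x - 3.
  f_y = 1.
f_y = 1 is a nonzero constant, so f_y never vanishes: no point (x, y) can satisfy f = f_x = f_y = 0. In particular no (x, y) ∈ {−4, ..., 4}² is singular; the curve is smooth.


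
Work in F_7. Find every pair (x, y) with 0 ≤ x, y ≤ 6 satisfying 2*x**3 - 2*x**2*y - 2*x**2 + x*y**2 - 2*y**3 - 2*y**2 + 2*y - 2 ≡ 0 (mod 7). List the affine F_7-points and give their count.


Affine F_7-points: {(0, 4), (2, 6), (5, 2), (5, 5), (6, 4), (6, 6)}; count = 6.

For each of the 49 pairs (x, y) ∈ F_7², evaluate f(x, y) mod 7. Record the zeros.
  x = 0: [0↦5, 1↦3, 2↦6, 3↦2, 4↦0, 5↦2, 6↦3]  zeros at y ∈ {4}
  x = 1: [0↦5, 1↦2, 2↦6, 3↦5, 4↦1, 5↦3, 6↦6]  zeros at y ∈ ∅
  x = 2: [0↦6, 1↦5, 2↦6, 3↦4, 4↦1, 5↦6, 6↦0]  zeros at y ∈ {6}
  x = 3: [0↦6, 1↦3, 2↦4, 3↦4, 4↦5, 5↦2, 6↦4]  zeros at y ∈ ∅
  x = 4: [0↦3, 1↦1, 2↦5, 3↦3, 4↦4, 5↦3, 6↦2]  zeros at y ∈ ∅
  x = 5: [0↦2, 1↦4, 2↦0, 3↦6, 4↦3, 5↦0, 6↦6]  zeros at y ∈ {2, 5}
  x = 6: [0↦1, 1↦3, 2↦1, 3↦4, 4↦0, 5↦5, 6↦0]  zeros at y ∈ {4, 6}
Collecting zeros: affine points = {(0, 4), (2, 6), (5, 2), (5, 5), (6, 4), (6, 6)}.
Total count |C(F_7)_aff| = 6.


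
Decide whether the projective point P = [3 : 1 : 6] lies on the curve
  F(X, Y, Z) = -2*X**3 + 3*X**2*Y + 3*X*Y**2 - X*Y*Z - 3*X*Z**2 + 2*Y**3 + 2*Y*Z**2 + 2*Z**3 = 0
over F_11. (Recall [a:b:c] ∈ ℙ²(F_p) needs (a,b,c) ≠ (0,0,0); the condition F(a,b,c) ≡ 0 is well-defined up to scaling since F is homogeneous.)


F(3,1,6) ≡ 3 (mod 11); P is NOT on the curve.

Evaluate F(3, 1, 6) term-by-term (mod 11).
  -2*X**3 ↦ -2·27·1·1 = -54
  3*X**2*Y ↦ 3·9·1·1 = 27
  3*X*Y**2 ↦ 3·3·1·1 = 9
  -X*Y*Z ↦ -1·3·1·6 = -18
  -3*X*Z**2 ↦ -3·3·1·36 = -324
  2*Y**3 ↦ 2·1·1·1 = 2
  2*Y*Z**2 ↦ 2·1·1·36 = 72
  2*Z**3 ↦ 2·1·1·216 = 432
Sum: F(3, 1, 6) = (-54) + (27) + (9) + (-18) + (-324) + (2) + (72) + (432) = 146.
Reducing mod 11: 146 ≡ 3 (mod 11).
Since F(a, b, c) ≡ 3 ≠ 0 (mod 11), P does NOT lie on the curve.


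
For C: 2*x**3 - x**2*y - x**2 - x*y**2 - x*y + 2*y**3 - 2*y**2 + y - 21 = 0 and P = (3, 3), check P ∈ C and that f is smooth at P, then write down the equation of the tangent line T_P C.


Tangent line at P: 18*x + 13*y - 93 = 0.

Step 1: f(3, 3) = 0, so P lies on C.
Step 2: partial derivatives
  f_x(x, y) = 6*x**2 - 2*x*y - 2*x - y**2 - y, f_y(x, y) = -x**2 - 2*x*y - x + 6*y**2 - 4*y + 1.
  f_x(P) = 18, f_y(P) = 13 (gradient nonzero, so P is smooth).
Step 3: tangent line at P: 18·(x − 3) + 13·(y − 3) = 0.
Expanding: 18*x + 13*y - 93 = 0.


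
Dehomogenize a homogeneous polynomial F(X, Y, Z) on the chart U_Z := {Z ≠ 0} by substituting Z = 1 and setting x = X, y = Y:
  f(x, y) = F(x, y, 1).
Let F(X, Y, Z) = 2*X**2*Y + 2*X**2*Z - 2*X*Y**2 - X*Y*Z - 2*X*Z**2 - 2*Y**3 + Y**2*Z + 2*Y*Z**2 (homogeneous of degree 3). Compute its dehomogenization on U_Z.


f(x, y) = 2*x**2*y + 2*x**2 - 2*x*y**2 - x*y - 2*x - 2*y**3 + y**2 + 2*y

On U_Z we set Z = 1. Each monomial c·X^i·Y^j·Z^k in F becomes c·x^i·y^j·1^k = c·x^i·y^j.
Substituting Z = 1: F(X, Y, 1) = 2*x**2*y + 2*x**2 - 2*x*y**2 - x*y - 2*x - 2*y**3 + y**2 + 2*y.
Note: deg(f) ≤ deg(F) = 3; strict inequality happens when F is divisible by Z (lost terms).


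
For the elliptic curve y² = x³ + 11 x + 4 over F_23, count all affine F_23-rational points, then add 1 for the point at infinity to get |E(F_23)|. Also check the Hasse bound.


Affine points = {(0, 2), (0, 21), (1, 4), (1, 19), (3, 8), (3, 15), (5, 0), (8, 11), (8, 12), (9, 2), (9, 21), (12, 1), (12, 22), (14, 2), (14, 21), (15, 5), (15, 18), (18, 10), (18, 13), (20, 6), (20, 17)}; affine count = 21; |E(F_23)| = 22.

Discriminant check: Δ ∝ 4a³ + 27b² = 4·11³ + 27·4² = 4·1331 + 27·16 ≡ 6 (mod 23). Nonzero ⇒ E is nonsingular.
For each x ∈ F_23, compute rhs = x³ + 11·x + 4 mod 23, then count y ∈ F_23 with y² ≡ rhs.
  x = 0: rhs = 4, matching y values: 2, 21 (2 points).
  x = 1: rhs = 16, matching y values: 4, 19 (2 points).
  x = 2: rhs = 11, matching y values: none (0 points).
  x = 3: rhs = 18, matching y values: 8, 15 (2 points).
  x = 4: rhs = 20, matching y values: none (0 points).
  x = 5: rhs = 0, matching y values: 0 (1 points).
  x = 6: rhs = 10, matching y values: none (0 points).
  x = 7: rhs = 10, matching y values: none (0 points).
  x = 8: rhs = 6, matching y values: 11, 12 (2 points).
  x = 9: rhs = 4, matching y values: 2, 21 (2 points).
  x = 10: rhs = 10, matching y values: none (0 points).
  x = 11: rhs = 7, matching y values: none (0 points).
  x = 12: rhs = 1, matching y values: 1, 22 (2 points).
  x = 13: rhs = 21, matching y values: none (0 points).
  x = 14: rhs = 4, matching y values: 2, 21 (2 points).
  x = 15: rhs = 2, matching y values: 5, 18 (2 points).
  x = 16: rhs = 21, matching y values: none (0 points).
  x = 17: rhs = 21, matching y values: none (0 points).
  x = 18: rhs = 8, matching y values: 10, 13 (2 points).
  x = 19: rhs = 11, matching y values: none (0 points).
  x = 20: rhs = 13, matching y values: 6, 17 (2 points).
  x = 21: rhs = 20, matching y values: none (0 points).
  x = 22: rhs = 15, matching y values: none (0 points).
Total affine count: 21.
Full point count |E(F_23)| = 21 + 1 = 22.
Hasse bound: |22 − (23+1)| = |-2| = 2 ≤ 2√23 ≈ 9.5917 ✓.


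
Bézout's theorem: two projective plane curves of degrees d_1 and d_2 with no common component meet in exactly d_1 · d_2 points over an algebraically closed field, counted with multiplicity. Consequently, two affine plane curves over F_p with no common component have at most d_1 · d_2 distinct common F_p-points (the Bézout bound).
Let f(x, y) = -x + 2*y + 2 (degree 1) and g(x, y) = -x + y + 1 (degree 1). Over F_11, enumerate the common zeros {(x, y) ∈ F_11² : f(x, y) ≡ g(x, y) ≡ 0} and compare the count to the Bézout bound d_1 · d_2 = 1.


Common zeros: {(0, 10)}; count = 1; Bézout bound = 1.

deg(f) = 1, deg(g) = 1, so Bézout bound = 1.
Scan x ∈ F_11. For each x, list the y ∈ F_11 with f(x, y) ≡ 0 and those with g(x, y) ≡ 0 (mod 11); the common zeros in that column are the intersection.
  x = 0: f ≡ 0 at y ∈ {10}; g ≡ 0 at y ∈ {10}; common: {10}.
  x = 1: f ≡ 0 at y ∈ {5}; g ≡ 0 at y ∈ {0}; common: ∅.
  x = 2: f ≡ 0 at y ∈ {0}; g ≡ 0 at y ∈ {1}; common: ∅.
  x = 3: f ≡ 0 at y ∈ {6}; g ≡ 0 at y ∈ {2}; common: ∅.
  x = 4: f ≡ 0 at y ∈ {1}; g ≡ 0 at y ∈ {3}; common: ∅.
  x = 5: f ≡ 0 at y ∈ {7}; g ≡ 0 at y ∈ {4}; common: ∅.
  x = 6: f ≡ 0 at y ∈ {2}; g ≡ 0 at y ∈ {5}; common: ∅.
  x = 7: f ≡ 0 at y ∈ {8}; g ≡ 0 at y ∈ {6}; common: ∅.
  x = 8: f ≡ 0 at y ∈ {3}; g ≡ 0 at y ∈ {7}; common: ∅.
  x = 9: f ≡ 0 at y ∈ {9}; g ≡ 0 at y ∈ {8}; common: ∅.
  x = 10: f ≡ 0 at y ∈ {4}; g ≡ 0 at y ∈ {9}; common: ∅.
Collecting: common zeros = {(0, 10)}, so the count is 1.
Comparison with the Bézout bound: 1 ≤ 1 = deg(f)·deg(g), as expected for curves with no common component (the bound is attained).


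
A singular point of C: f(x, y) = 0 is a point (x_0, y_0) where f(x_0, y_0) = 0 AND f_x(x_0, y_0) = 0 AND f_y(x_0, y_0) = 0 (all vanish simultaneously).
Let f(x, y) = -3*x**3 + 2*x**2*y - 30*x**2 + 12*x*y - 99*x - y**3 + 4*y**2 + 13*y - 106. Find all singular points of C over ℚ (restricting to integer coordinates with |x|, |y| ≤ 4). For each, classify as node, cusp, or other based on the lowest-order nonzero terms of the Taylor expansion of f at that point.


Singular points: {(-3, 1)}; classification: node.

Compute partial derivatives:
  f_x = -9*x**2 + 4*x*y - 60*x + 12*y - 99.
  f_y = 2*x**2 + 12*x - 3*y**2 + 8*y + 13.
Scan x_0 ∈ {−4, ..., 4}. For each x_0, f_y(x_0, y) is a polynomial in y; find its integer roots y ∈ {−4, ..., 4}, then test f_x and f at those candidates.
  x = -4: f_y(-4, y) = -3*y**2 + 8*y - 3; no integer root y with |y| ≤ 4.
  x = -3: f_y(-3, y) = -3*y**2 + 8*y - 5; vanishes at y ∈ {1}. (-3, 1): f_x = 0, f = 0 — SINGULAR.
  x = -2: f_y(-2, y) = -3*y**2 + 8*y - 3; no integer root y with |y| ≤ 4.
  x = -1: f_y(-1, y) = -3*y**2 + 8*y + 3; vanishes at y ∈ {3}. (-1, 3): f_x = -24 ≠ 0.
  x = 0: f_y(0, y) = -3*y**2 + 8*y + 13; no integer root y with |y| ≤ 4.
  x = 1: f_y(1, y) = -3*y**2 + 8*y + 27; no integer root y with |y| ≤ 4.
  x = 2: f_y(2, y) = -3*y**2 + 8*y + 45; no integer root y with |y| ≤ 4.
  x = 3: f_y(3, y) = -3*y**2 + 8*y + 67; no integer root y with |y| ≤ 4.
  x = 4: f_y(4, y) = -3*y**2 + 8*y + 93; no integer root y with |y| ≤ 4.
Only singular point on the grid: (-3, 1).
Classify: substitute x = -3 + u, y = 1 + v and expand: f = -3*u**3 + 2*u**2*v - u**2 - v**3 + v**2.
No constant or linear terms (consistent with a singular point). Quadratic part: -u**2 + v**2. Cubic part: -3*u**3 + 2*u**2*v - v**3.
The quadratic part v**2 - u**2 = (v − u)(v + u) splits into two distinct linear factors, so there are two distinct tangent lines y − 1 = ±(x − -3) — this is a node (ordinary double point).
Classification: node.


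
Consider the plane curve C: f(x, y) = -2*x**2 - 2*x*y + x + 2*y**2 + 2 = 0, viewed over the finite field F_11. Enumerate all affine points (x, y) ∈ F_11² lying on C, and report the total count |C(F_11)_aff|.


Affine F_11-points: {(2, 6), (2, 7), (5, 2), (5, 3), (8, 1), (8, 7), (9, 3), (9, 6), (10, 2), (10, 8)}; count = 10.

For each of the 121 pairs (x, y) ∈ F_11², evaluate f(x, y) mod 11. Record the zeros.
  x = 0: [0↦2, 1↦4, 2↦10, 3↦9, 4↦1, 5↦8, 6↦8, 7↦1, 8↦9, 9↦10, 10↦4]  zeros at y ∈ ∅
  x = 1: [0↦1, 1↦1, 2↦5, 3↦2, 4↦3, 5↦8, 6↦6, 7↦8, 8↦3, 9↦2, 10↦5]  zeros at y ∈ ∅
  x = 2: [0↦7, 1↦5, 2↦7, 3↦2, 4↦1, 5↦4, 6↦0, 7↦0, 8↦4, 9↦1, 10↦2]  zeros at y ∈ {6, 7}
  x = 3: [0↦9, 1↦5, 2↦5, 3↦9, 4↦6, 5↦7, 6↦1, 7↦10, 8↦1, 9↦7, 10↦6]  zeros at y ∈ ∅
  x = 4: [0↦7, 1↦1, 2↦10, 3↦1, 4↦7, 5↦6, 6↦9, 7↦5, 8↦5, 9↦9, 10↦6]  zeros at y ∈ ∅
  x = 5: [0↦1, 1↦4, 2↦0, 3↦0, 4↦4, 5↦1, 6↦2, 7↦7, 8↦5, 9↦7, 10↦2]  zeros at y ∈ {2, 3}
  x = 6: [0↦2, 1↦3, 2↦8, 3↦6, 4↦8, 5↦3, 6↦2, 7↦5, 8↦1, 9↦1, 10↦5]  zeros at y ∈ ∅
  x = 7: [0↦10, 1↦9, 2↦1, 3↦8, 4↦8, 5↦1, 6↦9, 7↦10, 8↦4, 9↦2, 10↦4]  zeros at y ∈ ∅
  x = 8: [0↦3, 1↦0, 2↦1, 3↦6, 4↦4, 5↦6, 6↦1, 7↦0, 8↦3, 9↦10, 10↦10]  zeros at y ∈ {1, 7}
  x = 9: [0↦3, 1↦9, 2↦8, 3↦0, 4↦7, 5↦7, 6↦0, 7↦8, 8↦9, 9↦3, 10↦1]  zeros at y ∈ {3, 6}
  x = 10: [0↦10, 1↦3, 2↦0, 3↦1, 4↦6, 5↦4, 6↦6, 7↦1, 8↦0, 9↦3, 10↦10]  zeros at y ∈ {2, 8}
Collecting zeros: affine points = {(2, 6), (2, 7), (5, 2), (5, 3), (8, 1), (8, 7), (9, 3), (9, 6), (10, 2), (10, 8)}.
Total count |C(F_11)_aff| = 10.


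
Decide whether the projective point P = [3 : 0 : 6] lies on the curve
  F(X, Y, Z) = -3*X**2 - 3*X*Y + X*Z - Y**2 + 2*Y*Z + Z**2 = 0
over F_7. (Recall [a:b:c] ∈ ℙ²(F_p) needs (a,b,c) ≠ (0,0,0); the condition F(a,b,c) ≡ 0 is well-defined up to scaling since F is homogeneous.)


F(3,0,6) ≡ 6 (mod 7); P is NOT on the curve.

Evaluate F(3, 0, 6) term-by-term (mod 7).
  -3*X**2 ↦ -3·9·1·1 = -27
  -3*X*Y ↦ -3·3·0·1 = 0
  X*Z ↦ 1·3·1·6 = 18
  -Y**2 ↦ -1·1·0·1 = 0
  2*Y*Z ↦ 2·1·0·6 = 0
  Z**2 ↦ 1·1·1·36 = 36
Sum: F(3, 0, 6) = (-27) + (0) + (18) + (0) + (0) + (36) = 27.
Reducing mod 7: 27 ≡ 6 (mod 7).
Since F(a, b, c) ≡ 6 ≠ 0 (mod 7), P does NOT lie on the curve.


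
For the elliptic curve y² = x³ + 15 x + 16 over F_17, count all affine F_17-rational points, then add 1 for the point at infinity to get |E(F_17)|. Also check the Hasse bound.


Affine points = {(0, 4), (0, 13), (1, 7), (1, 10), (4, 2), (4, 15), (6, 4), (6, 13), (8, 6), (8, 11), (9, 8), (9, 9), (11, 4), (11, 13), (16, 0)}; affine count = 15; |E(F_17)| = 16.

Discriminant check: Δ ∝ 4a³ + 27b² = 4·15³ + 27·16² = 4·3375 + 27·256 ≡ 12 (mod 17). Nonzero ⇒ E is nonsingular.
For each x ∈ F_17, compute rhs = x³ + 15·x + 16 mod 17, then count y ∈ F_17 with y² ≡ rhs.
  x = 0: rhs = 16, matching y values: 4, 13 (2 points).
  x = 1: rhs = 15, matching y values: 7, 10 (2 points).
  x = 2: rhs = 3, matching y values: none (0 points).
  x = 3: rhs = 3, matching y values: none (0 points).
  x = 4: rhs = 4, matching y values: 2, 15 (2 points).
  x = 5: rhs = 12, matching y values: none (0 points).
  x = 6: rhs = 16, matching y values: 4, 13 (2 points).
  x = 7: rhs = 5, matching y values: none (0 points).
  x = 8: rhs = 2, matching y values: 6, 11 (2 points).
  x = 9: rhs = 13, matching y values: 8, 9 (2 points).
  x = 10: rhs = 10, matching y values: none (0 points).
  x = 11: rhs = 16, matching y values: 4, 13 (2 points).
  x = 12: rhs = 3, matching y values: none (0 points).
  x = 13: rhs = 11, matching y values: none (0 points).
  x = 14: rhs = 12, matching y values: none (0 points).
  x = 15: rhs = 12, matching y values: none (0 points).
  x = 16: rhs = 0, matching y values: 0 (1 points).
Total affine count: 15.
Full point count |E(F_17)| = 15 + 1 = 16.
Hasse bound: |16 − (17+1)| = |-2| = 2 ≤ 2√17 ≈ 8.2462 ✓.


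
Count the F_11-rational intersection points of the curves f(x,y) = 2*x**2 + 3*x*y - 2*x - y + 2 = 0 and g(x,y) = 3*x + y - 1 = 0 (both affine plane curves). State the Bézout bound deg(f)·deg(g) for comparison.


Common zeros: {(5, 8)}; count = 1; Bézout bound = 2.

deg(f) = 2, deg(g) = 1, so Bézout bound = 2.
Scan x ∈ F_11. For each x, list the y ∈ F_11 with f(x, y) ≡ 0 and those with g(x, y) ≡ 0 (mod 11); the common zeros in that column are the intersection.
  x = 0: f ≡ 0 at y ∈ {2}; g ≡ 0 at y ∈ {1}; common: ∅.
  x = 1: f ≡ 0 at y ∈ {10}; g ≡ 0 at y ∈ {9}; common: ∅.
  x = 2: f ≡ 0 at y ∈ {1}; g ≡ 0 at y ∈ {6}; common: ∅.
  x = 3: f ≡ 0 at y ∈ {1}; g ≡ 0 at y ∈ {3}; common: ∅.
  x = 4: f ≡ 0 at y ∈ ∅; g ≡ 0 at y ∈ {0}; common: ∅.
  x = 5: f ≡ 0 at y ∈ {8}; g ≡ 0 at y ∈ {8}; common: {8}.
  x = 6: f ≡ 0 at y ∈ {8}; g ≡ 0 at y ∈ {5}; common: ∅.
  x = 7: f ≡ 0 at y ∈ {10}; g ≡ 0 at y ∈ {2}; common: ∅.
  x = 8: f ≡ 0 at y ∈ {7}; g ≡ 0 at y ∈ {10}; common: ∅.
  x = 9: f ≡ 0 at y ∈ {2}; g ≡ 0 at y ∈ {7}; common: ∅.
  x = 10: f ≡ 0 at y ∈ {7}; g ≡ 0 at y ∈ {4}; common: ∅.
Collecting: common zeros = {(5, 8)}, so the count is 1.
Comparison with the Bézout bound: 1 ≤ 2 = deg(f)·deg(g), as expected for curves with no common component (the affine F_11-count falls short of the bound because intersections may lie at infinity, over extension fields, or carry multiplicity).


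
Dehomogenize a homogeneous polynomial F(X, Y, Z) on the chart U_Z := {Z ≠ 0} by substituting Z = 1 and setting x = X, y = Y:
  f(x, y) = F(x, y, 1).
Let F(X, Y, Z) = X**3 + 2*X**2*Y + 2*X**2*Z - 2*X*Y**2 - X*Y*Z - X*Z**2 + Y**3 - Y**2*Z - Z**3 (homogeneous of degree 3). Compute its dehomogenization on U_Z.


f(x, y) = x**3 + 2*x**2*y + 2*x**2 - 2*x*y**2 - x*y - x + y**3 - y**2 - 1

On U_Z we set Z = 1. Each monomial c·X^i·Y^j·Z^k in F becomes c·x^i·y^j·1^k = c·x^i·y^j.
Substituting Z = 1: F(X, Y, 1) = x**3 + 2*x**2*y + 2*x**2 - 2*x*y**2 - x*y - x + y**3 - y**2 - 1.
Note: deg(f) ≤ deg(F) = 3; strict inequality happens when F is divisible by Z (lost terms).


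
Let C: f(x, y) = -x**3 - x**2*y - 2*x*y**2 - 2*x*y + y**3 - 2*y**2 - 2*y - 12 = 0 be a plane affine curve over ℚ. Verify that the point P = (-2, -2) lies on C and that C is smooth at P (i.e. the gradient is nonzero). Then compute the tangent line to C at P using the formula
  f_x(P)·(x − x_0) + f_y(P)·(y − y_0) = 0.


Tangent line at P: -24*x + 2*y - 44 = 0.

Step 1: f(-2, -2) = 0, so P lies on C.
Step 2: partial derivatives
  f_x(x, y) = -3*x**2 - 2*x*y - 2*y**2 - 2*y, f_y(x, y) = -x**2 - 4*x*y - 2*x + 3*y**2 - 4*y - 2.
  f_x(P) = -24, f_y(P) = 2 (gradient nonzero, so P is smooth).
Step 3: tangent line at P: -24·(x − -2) + 2·(y − -2) = 0.
Expanding: -24*x + 2*y - 44 = 0.


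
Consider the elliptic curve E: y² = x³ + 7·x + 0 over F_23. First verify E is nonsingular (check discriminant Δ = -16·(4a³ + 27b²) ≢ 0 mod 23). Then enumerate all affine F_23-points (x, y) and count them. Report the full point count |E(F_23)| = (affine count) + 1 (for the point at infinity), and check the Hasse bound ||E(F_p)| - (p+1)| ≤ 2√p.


Affine points = {(0, 0), (1, 10), (1, 13), (3, 5), (3, 18), (4, 0), (7, 1), (7, 22), (8, 4), (8, 19), (10, 9), (10, 14), (12, 8), (12, 15), (14, 6), (14, 17), (17, 8), (17, 15), (18, 1), (18, 22), (19, 0), (21, 1), (21, 22)}; affine count = 23; |E(F_23)| = 24.

Discriminant check: Δ ∝ 4a³ + 27b² = 4·7³ + 27·0² = 4·343 + 27·0 ≡ 15 (mod 23). Nonzero ⇒ E is nonsingular.
For each x ∈ F_23, compute rhs = x³ + 7·x + 0 mod 23, then count y ∈ F_23 with y² ≡ rhs.
  x = 0: rhs = 0, matching y values: 0 (1 points).
  x = 1: rhs = 8, matching y values: 10, 13 (2 points).
  x = 2: rhs = 22, matching y values: none (0 points).
  x = 3: rhs = 2, matching y values: 5, 18 (2 points).
  x = 4: rhs = 0, matching y values: 0 (1 points).
  x = 5: rhs = 22, matching y values: none (0 points).
  x = 6: rhs = 5, matching y values: none (0 points).
  x = 7: rhs = 1, matching y values: 1, 22 (2 points).
  x = 8: rhs = 16, matching y values: 4, 19 (2 points).
  x = 9: rhs = 10, matching y values: none (0 points).
  x = 10: rhs = 12, matching y values: 9, 14 (2 points).
  x = 11: rhs = 5, matching y values: none (0 points).
  x = 12: rhs = 18, matching y values: 8, 15 (2 points).
  x = 13: rhs = 11, matching y values: none (0 points).
  x = 14: rhs = 13, matching y values: 6, 17 (2 points).
  x = 15: rhs = 7, matching y values: none (0 points).
  x = 16: rhs = 22, matching y values: none (0 points).
  x = 17: rhs = 18, matching y values: 8, 15 (2 points).
  x = 18: rhs = 1, matching y values: 1, 22 (2 points).
  x = 19: rhs = 0, matching y values: 0 (1 points).
  x = 20: rhs = 21, matching y values: none (0 points).
  x = 21: rhs = 1, matching y values: 1, 22 (2 points).
  x = 22: rhs = 15, matching y values: none (0 points).
Total affine count: 23.
Full point count |E(F_23)| = 23 + 1 = 24.
Hasse bound: |24 − (23+1)| = |0| = 0 ≤ 2√23 ≈ 9.5917 ✓.


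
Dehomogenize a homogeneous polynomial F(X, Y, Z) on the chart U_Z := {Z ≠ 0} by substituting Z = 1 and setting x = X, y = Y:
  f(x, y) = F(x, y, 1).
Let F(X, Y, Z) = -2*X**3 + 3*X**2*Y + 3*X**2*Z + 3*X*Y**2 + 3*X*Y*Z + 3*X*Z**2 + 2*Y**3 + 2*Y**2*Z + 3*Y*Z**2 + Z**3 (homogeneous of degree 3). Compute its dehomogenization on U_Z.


f(x, y) = -2*x**3 + 3*x**2*y + 3*x**2 + 3*x*y**2 + 3*x*y + 3*x + 2*y**3 + 2*y**2 + 3*y + 1

On U_Z we set Z = 1. Each monomial c·X^i·Y^j·Z^k in F becomes c·x^i·y^j·1^k = c·x^i·y^j.
Substituting Z = 1: F(X, Y, 1) = -2*x**3 + 3*x**2*y + 3*x**2 + 3*x*y**2 + 3*x*y + 3*x + 2*y**3 + 2*y**2 + 3*y + 1.
Note: deg(f) ≤ deg(F) = 3; strict inequality happens when F is divisible by Z (lost terms).


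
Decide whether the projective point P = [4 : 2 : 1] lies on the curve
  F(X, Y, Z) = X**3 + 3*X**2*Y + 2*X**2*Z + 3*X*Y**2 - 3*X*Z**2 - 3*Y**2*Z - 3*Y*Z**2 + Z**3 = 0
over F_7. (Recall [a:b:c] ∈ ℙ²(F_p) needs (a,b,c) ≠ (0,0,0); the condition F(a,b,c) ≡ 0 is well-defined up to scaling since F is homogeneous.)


F(4,2,1) ≡ 1 (mod 7); P is NOT on the curve.

Evaluate F(4, 2, 1) term-by-term (mod 7).
  X**3 ↦ 1·64·1·1 = 64
  3*X**2*Y ↦ 3·16·2·1 = 96
  2*X**2*Z ↦ 2·16·1·1 = 32
  3*X*Y**2 ↦ 3·4·4·1 = 48
  -3*X*Z**2 ↦ -3·4·1·1 = -12
  -3*Y**2*Z ↦ -3·1·4·1 = -12
  -3*Y*Z**2 ↦ -3·1·2·1 = -6
  Z**3 ↦ 1·1·1·1 = 1
Sum: F(4, 2, 1) = (64) + (96) + (32) + (48) + (-12) + (-12) + (-6) + (1) = 211.
Reducing mod 7: 211 ≡ 1 (mod 7).
Since F(a, b, c) ≡ 1 ≠ 0 (mod 7), P does NOT lie on the curve.


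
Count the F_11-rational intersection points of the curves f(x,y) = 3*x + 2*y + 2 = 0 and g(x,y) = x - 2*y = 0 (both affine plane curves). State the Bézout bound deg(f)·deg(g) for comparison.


Common zeros: {(5, 8)}; count = 1; Bézout bound = 1.

deg(f) = 1, deg(g) = 1, so Bézout bound = 1.
Scan x ∈ F_11. For each x, list the y ∈ F_11 with f(x, y) ≡ 0 and those with g(x, y) ≡ 0 (mod 11); the common zeros in that column are the intersection.
  x = 0: f ≡ 0 at y ∈ {10}; g ≡ 0 at y ∈ {0}; common: ∅.
  x = 1: f ≡ 0 at y ∈ {3}; g ≡ 0 at y ∈ {6}; common: ∅.
  x = 2: f ≡ 0 at y ∈ {7}; g ≡ 0 at y ∈ {1}; common: ∅.
  x = 3: f ≡ 0 at y ∈ {0}; g ≡ 0 at y ∈ {7}; common: ∅.
  x = 4: f ≡ 0 at y ∈ {4}; g ≡ 0 at y ∈ {2}; common: ∅.
  x = 5: f ≡ 0 at y ∈ {8}; g ≡ 0 at y ∈ {8}; common: {8}.
  x = 6: f ≡ 0 at y ∈ {1}; g ≡ 0 at y ∈ {3}; common: ∅.
  x = 7: f ≡ 0 at y ∈ {5}; g ≡ 0 at y ∈ {9}; common: ∅.
  x = 8: f ≡ 0 at y ∈ {9}; g ≡ 0 at y ∈ {4}; common: ∅.
  x = 9: f ≡ 0 at y ∈ {2}; g ≡ 0 at y ∈ {10}; common: ∅.
  x = 10: f ≡ 0 at y ∈ {6}; g ≡ 0 at y ∈ {5}; common: ∅.
Collecting: common zeros = {(5, 8)}, so the count is 1.
Comparison with the Bézout bound: 1 ≤ 1 = deg(f)·deg(g), as expected for curves with no common component (the bound is attained).


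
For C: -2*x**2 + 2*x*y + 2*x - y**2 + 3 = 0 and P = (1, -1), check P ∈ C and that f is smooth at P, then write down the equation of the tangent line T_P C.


Tangent line at P: -4*x + 4*y + 8 = 0.

Step 1: f(1, -1) = 0, so P lies on C.
Step 2: partial derivatives
  f_x(x, y) = -4*x + 2*y + 2, f_y(x, y) = 2*x - 2*y.
  f_x(P) = -4, f_y(P) = 4 (gradient nonzero, so P is smooth).
Step 3: tangent line at P: -4·(x − 1) + 4·(y − -1) = 0.
Expanding: -4*x + 4*y + 8 = 0.


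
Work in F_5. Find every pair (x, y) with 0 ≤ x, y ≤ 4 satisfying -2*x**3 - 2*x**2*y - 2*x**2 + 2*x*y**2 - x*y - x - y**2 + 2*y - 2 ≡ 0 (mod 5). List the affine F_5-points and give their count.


Affine F_5-points: {(0, 3), (0, 4), (1, 2), (1, 4), (2, 3), (3, 2), (4, 3), (4, 4)}; count = 8.

For each of the 25 pairs (x, y) ∈ F_5², evaluate f(x, y) mod 5. Record the zeros.
  x = 0: [0↦3, 1↦4, 2↦3, 3↦0, 4↦0]  zeros at y ∈ {3, 4}
  x = 1: [0↦3, 1↦3, 2↦0, 3↦4, 4↦0]  zeros at y ∈ {2, 4}
  x = 2: [0↦2, 1↦2, 2↦3, 3↦0, 4↦3]  zeros at y ∈ {3}
  x = 3: [0↦3, 1↦4, 2↦0, 3↦1, 4↦2]  zeros at y ∈ {2}
  x = 4: [0↦4, 1↦2, 2↦4, 3↦0, 4↦0]  zeros at y ∈ {3, 4}
Collecting zeros: affine points = {(0, 3), (0, 4), (1, 2), (1, 4), (2, 3), (3, 2), (4, 3), (4, 4)}.
Total count |C(F_5)_aff| = 8.


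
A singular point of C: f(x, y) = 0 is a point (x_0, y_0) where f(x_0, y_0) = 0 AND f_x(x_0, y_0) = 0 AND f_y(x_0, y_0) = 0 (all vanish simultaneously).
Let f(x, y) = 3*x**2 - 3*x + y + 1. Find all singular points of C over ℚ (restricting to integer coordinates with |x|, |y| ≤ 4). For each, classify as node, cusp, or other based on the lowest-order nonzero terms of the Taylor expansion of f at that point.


No singular points in the scanned grid; C is smooth there.

Compute partial derivatives:
  f_x = 6*x - 3.
  f_y = 1.
f_y = 1 is a nonzero constant, so f_y never vanishes: no point (x, y) can satisfy f = f_x = f_y = 0. In particular no (x, y) ∈ {−4, ..., 4}² is singular; the curve is smooth.


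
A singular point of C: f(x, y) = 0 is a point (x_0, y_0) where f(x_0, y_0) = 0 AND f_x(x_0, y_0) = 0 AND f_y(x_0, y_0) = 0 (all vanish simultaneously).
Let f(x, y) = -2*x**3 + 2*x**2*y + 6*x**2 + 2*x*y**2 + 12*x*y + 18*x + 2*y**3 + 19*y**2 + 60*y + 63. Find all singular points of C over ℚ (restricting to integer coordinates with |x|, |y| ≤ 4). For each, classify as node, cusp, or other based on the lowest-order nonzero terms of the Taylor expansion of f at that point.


Singular points: {(0, -3)}; classification: cusp.

Compute partial derivatives:
  f_x = -6*x**2 + 4*x*y + 12*x + 2*y**2 + 12*y + 18.
  f_y = 2*x**2 + 4*x*y + 12*x + 6*y**2 + 38*y + 60.
Scan x_0 ∈ {−4, ..., 4}. For each x_0, f_y(x_0, y) is a polynomial in y; find its integer roots y ∈ {−4, ..., 4}, then test f_x and f at those candidates.
  x = -4: f_y(-4, y) = 6*y**2 + 22*y + 44; no integer root y with |y| ≤ 4.
  x = -3: f_y(-3, y) = 6*y**2 + 26*y + 42; no integer root y with |y| ≤ 4.
  x = -2: f_y(-2, y) = 6*y**2 + 30*y + 44; no integer root y with |y| ≤ 4.
  x = -1: f_y(-1, y) = 6*y**2 + 34*y + 50; no integer root y with |y| ≤ 4.
  x = 0: f_y(0, y) = 6*y**2 + 38*y + 60; vanishes at y ∈ {-3}. (0, -3): f_x = 0, f = 0 — SINGULAR.
  x = 1: f_y(1, y) = 6*y**2 + 42*y + 74; no integer root y with |y| ≤ 4.
  x = 2: f_y(2, y) = 6*y**2 + 46*y + 92; no integer root y with |y| ≤ 4.
  x = 3: f_y(3, y) = 6*y**2 + 50*y + 114; no integer root y with |y| ≤ 4.
  x = 4: f_y(4, y) = 6*y**2 + 54*y + 140; no integer root y with |y| ≤ 4.
Only singular point on the grid: (0, -3).
Classify: substitute x = 0 + u, y = -3 + v and expand: f = -2*u**3 + 2*u**2*v + 2*u*v**2 + 2*v**3 + v**2.
No constant or linear terms (consistent with a singular point). Quadratic part: v**2. Cubic part: -2*u**3 + 2*u**2*v + 2*u*v**2 + 2*v**3.
The quadratic part v**2 is a perfect square, so there is a single (double) tangent line v = 0, i.e. y = -3. Restricting the cubic part to that line (v = 0) leaves -2*u**3 ≠ 0, so f is not divisible by v and the branch is v² ≈ 2*u**3 to lowest order — this is a cusp.
Classification: cusp.


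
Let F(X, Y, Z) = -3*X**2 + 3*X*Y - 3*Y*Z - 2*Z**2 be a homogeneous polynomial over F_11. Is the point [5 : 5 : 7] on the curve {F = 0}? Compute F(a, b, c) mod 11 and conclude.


F(5,5,7) ≡ 6 (mod 11); P is NOT on the curve.

Evaluate F(5, 5, 7) term-by-term (mod 11).
  -3*X**2 ↦ -3·25·1·1 = -75
  3*X*Y ↦ 3·5·5·1 = 75
  -3*Y*Z ↦ -3·1·5·7 = -105
  -2*Z**2 ↦ -2·1·1·49 = -98
Sum: F(5, 5, 7) = (-75) + (75) + (-105) + (-98) = -203.
Reducing mod 11: -203 ≡ 6 (mod 11).
Since F(a, b, c) ≡ 6 ≠ 0 (mod 11), P does NOT lie on the curve.


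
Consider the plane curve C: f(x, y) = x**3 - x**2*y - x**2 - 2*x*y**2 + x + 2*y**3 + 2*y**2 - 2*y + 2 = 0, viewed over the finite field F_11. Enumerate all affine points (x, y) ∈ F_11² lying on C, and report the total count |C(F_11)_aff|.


Affine F_11-points: {(0, 2), (0, 4), (4, 3), (4, 8), (5, 5), (6, 2), (7, 1), (7, 7), (7, 9), (8, 2)}; count = 10.

For each of the 121 pairs (x, y) ∈ F_11², evaluate f(x, y) mod 11. Record the zeros.
  x = 0: [0↦2, 1↦4, 2↦0, 3↦2, 4↦0, 5↦6, 6↦10, 7↦2, 8↦5, 9↦9, 10↦4]  zeros at y ∈ {2, 4}
  x = 1: [0↦3, 1↦2, 2↦2, 3↦4, 4↦9, 5↦7, 6↦10, 7↦8, 8↦2, 9↦4, 10↦4]  zeros at y ∈ ∅
  x = 2: [0↦8, 1↦2, 2↦4, 3↦4, 4↦3, 5↦2, 6↦2, 7↦4, 8↦9, 9↦7, 10↦10]  zeros at y ∈ ∅
  x = 3: [0↦1, 1↦10, 2↦1, 3↦8, 4↦10, 5↦8, 6↦3, 7↦7, 8↦10, 9↦2, 10↦6]  zeros at y ∈ ∅
  x = 4: [0↦10, 1↦10, 2↦10, 3↦0, 4↦3, 5↦9, 6↦8, 7↦1, 8↦0, 9↦6, 10↦9]  zeros at y ∈ {3, 8}
  x = 5: [0↦8, 1↦8, 2↦4, 3↦8, 4↦10, 5↦0, 6↦1, 7↦3, 8↦7, 9↦3, 10↦3]  zeros at y ∈ {5}
  x = 6: [0↦1, 1↦10, 2↦0, 3↦5, 4↦4, 5↦9, 6↦10, 7↦8, 8↦4, 9↦10, 10↦5]  zeros at y ∈ {2}
  x = 7: [0↦6, 1↦0, 2↦4, 3↦8, 4↦2, 5↦9, 6↦8, 7↦0, 8↦8, 9↦0, 10↦10]  zeros at y ∈ {1, 7, 9}
  x = 8: [0↦7, 1↦6, 2↦0, 3↦1, 4↦10, 5↦6, 6↦1, 7↦7, 8↦3, 9↦1, 10↦2]  zeros at y ∈ {2}
  x = 9: [0↦10, 1↦1, 2↦5, 3↦1, 4↦1, 5↦6, 6↦6, 7↦2, 8↦6, 9↦8, 10↦9]  zeros at y ∈ ∅
  x = 10: [0↦10, 1↦2, 2↦3, 3↦3, 4↦3, 5↦4, 6↦7, 7↦2, 8↦1, 9↦5, 10↦4]  zeros at y ∈ ∅
Collecting zeros: affine points = {(0, 2), (0, 4), (4, 3), (4, 8), (5, 5), (6, 2), (7, 1), (7, 7), (7, 9), (8, 2)}.
Total count |C(F_11)_aff| = 10.


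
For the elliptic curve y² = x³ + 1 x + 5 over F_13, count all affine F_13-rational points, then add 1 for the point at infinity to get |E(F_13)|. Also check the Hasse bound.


Affine points = {(3, 3), (3, 10), (7, 2), (7, 11), (10, 1), (10, 12), (12, 4), (12, 9)}; affine count = 8; |E(F_13)| = 9.

Discriminant check: Δ ∝ 4a³ + 27b² = 4·1³ + 27·5² = 4·1 + 27·25 ≡ 3 (mod 13). Nonzero ⇒ E is nonsingular.
For each x ∈ F_13, compute rhs = x³ + 1·x + 5 mod 13, then count y ∈ F_13 with y² ≡ rhs.
  x = 0: rhs = 5, matching y values: none (0 points).
  x = 1: rhs = 7, matching y values: none (0 points).
  x = 2: rhs = 2, matching y values: none (0 points).
  x = 3: rhs = 9, matching y values: 3, 10 (2 points).
  x = 4: rhs = 8, matching y values: none (0 points).
  x = 5: rhs = 5, matching y values: none (0 points).
  x = 6: rhs = 6, matching y values: none (0 points).
  x = 7: rhs = 4, matching y values: 2, 11 (2 points).
  x = 8: rhs = 5, matching y values: none (0 points).
  x = 9: rhs = 2, matching y values: none (0 points).
  x = 10: rhs = 1, matching y values: 1, 12 (2 points).
  x = 11: rhs = 8, matching y values: none (0 points).
  x = 12: rhs = 3, matching y values: 4, 9 (2 points).
Total affine count: 8.
Full point count |E(F_13)| = 8 + 1 = 9.
Hasse bound: |9 − (13+1)| = |-5| = 5 ≤ 2√13 ≈ 7.2111 ✓.


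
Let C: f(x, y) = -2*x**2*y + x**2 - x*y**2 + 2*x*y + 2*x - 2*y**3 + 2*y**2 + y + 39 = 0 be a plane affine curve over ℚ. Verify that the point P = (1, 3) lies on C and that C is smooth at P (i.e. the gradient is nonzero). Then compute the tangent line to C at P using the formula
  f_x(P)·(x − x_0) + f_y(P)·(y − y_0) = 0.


Tangent line at P: -11*x - 47*y + 152 = 0.

Step 1: f(1, 3) = 0, so P lies on C.
Step 2: partial derivatives
  f_x(x, y) = -4*x*y + 2*x - y**2 + 2*y + 2, f_y(x, y) = -2*x**2 - 2*x*y + 2*x - 6*y**2 + 4*y + 1.
  f_x(P) = -11, f_y(P) = -47 (gradient nonzero, so P is smooth).
Step 3: tangent line at P: -11·(x − 1) + -47·(y − 3) = 0.
Expanding: -11*x - 47*y + 152 = 0.


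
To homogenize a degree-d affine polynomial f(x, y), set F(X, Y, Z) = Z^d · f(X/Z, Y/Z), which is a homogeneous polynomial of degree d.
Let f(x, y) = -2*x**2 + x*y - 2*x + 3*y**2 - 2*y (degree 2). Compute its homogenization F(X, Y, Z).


F(X, Y, Z) = -2*X**2 + X*Y - 2*X*Z + 3*Y**2 - 2*Y*Z

deg(f) = 2.
Substitute x = X/Z, y = Y/Z into f, then multiply by Z^2.
  monomial -2·x^2·y^0 ↦ -2·X^2·Y^0·Z^0.
  monomial 1·x^1·y^1 ↦ 1·X^1·Y^1·Z^0.
  monomial -2·x^1·y^0 ↦ -2·X^1·Y^0·Z^1.
  monomial 3·x^0·y^2 ↦ 3·X^0·Y^2·Z^0.
  monomial -2·x^0·y^1 ↦ -2·X^0·Y^1·Z^1.
Collecting: F(X, Y, Z) = -2*X**2 + X*Y - 2*X*Z + 3*Y**2 - 2*Y*Z.


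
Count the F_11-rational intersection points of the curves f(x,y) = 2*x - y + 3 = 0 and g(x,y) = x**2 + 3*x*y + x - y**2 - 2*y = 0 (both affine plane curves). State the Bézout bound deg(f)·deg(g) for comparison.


Common zeros: ∅; count = 0; Bézout bound = 2.

deg(f) = 1, deg(g) = 2, so Bézout bound = 2.
Scan x ∈ F_11. For each x, list the y ∈ F_11 with f(x, y) ≡ 0 and those with g(x, y) ≡ 0 (mod 11); the common zeros in that column are the intersection.
  x = 0: f ≡ 0 at y ∈ {3}; g ≡ 0 at y ∈ {0, 9}; common: ∅.
  x = 1: f ≡ 0 at y ∈ {5}; g ≡ 0 at y ∈ {2, 10}; common: ∅.
  x = 2: f ≡ 0 at y ∈ {7}; g ≡ 0 at y ∈ ∅; common: ∅.
  x = 3: f ≡ 0 at y ∈ {9}; g ≡ 0 at y ∈ {2, 5}; common: ∅.
  x = 4: f ≡ 0 at y ∈ {0}; g ≡ 0 at y ∈ {4, 6}; common: ∅.
  x = 5: f ≡ 0 at y ∈ {2}; g ≡ 0 at y ∈ {4, 9}; common: ∅.
  x = 6: f ≡ 0 at y ∈ {4}; g ≡ 0 at y ∈ ∅; common: ∅.
  x = 7: f ≡ 0 at y ∈ {6}; g ≡ 0 at y ∈ ∅; common: ∅.
  x = 8: f ≡ 0 at y ∈ {8}; g ≡ 0 at y ∈ ∅; common: ∅.
  x = 9: f ≡ 0 at y ∈ {10}; g ≡ 0 at y ∈ ∅; common: ∅.
  x = 10: f ≡ 0 at y ∈ {1}; g ≡ 0 at y ∈ {0, 6}; common: ∅.
Collecting: common zeros = ∅, so the count is 0.
Comparison with the Bézout bound: 0 ≤ 2 = deg(f)·deg(g), as expected for curves with no common component (the affine F_11-count falls short of the bound because intersections may lie at infinity, over extension fields, or carry multiplicity).


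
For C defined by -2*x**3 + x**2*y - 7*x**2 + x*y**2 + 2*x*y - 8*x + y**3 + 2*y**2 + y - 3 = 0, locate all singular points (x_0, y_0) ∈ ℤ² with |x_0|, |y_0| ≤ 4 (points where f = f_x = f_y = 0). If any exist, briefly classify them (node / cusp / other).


Singular points: {(-1, 0)}; classification: node.

Compute partial derivatives:
  f_x = -6*x**2 + 2*x*y - 14*x + y**2 + 2*y - 8.
  f_y = x**2 + 2*x*y + 2*x + 3*y**2 + 4*y + 1.
Scan x_0 ∈ {−4, ..., 4}. For each x_0, f_y(x_0, y) is a polynomial in y; find its integer roots y ∈ {−4, ..., 4}, then test f_x and f at those candidates.
  x = -4: f_y(-4, y) = 3*y**2 - 4*y + 9; no integer root y with |y| ≤ 4.
  x = -3: f_y(-3, y) = 3*y**2 - 2*y + 4; no integer root y with |y| ≤ 4.
  x = -2: f_y(-2, y) = 3*y**2 + 1; no integer root y with |y| ≤ 4.
  x = -1: f_y(-1, y) = 3*y**2 + 2*y; vanishes at y ∈ {0}. (-1, 0): f_x = 0, f = 0 — SINGULAR.
  x = 0: f_y(0, y) = 3*y**2 + 4*y + 1; vanishes at y ∈ {-1}. (0, -1): f_x = -9 ≠ 0.
  x = 1: f_y(1, y) = 3*y**2 + 6*y + 4; no integer root y with |y| ≤ 4.
  x = 2: f_y(2, y) = 3*y**2 + 8*y + 9; no integer root y with |y| ≤ 4.
  x = 3: f_y(3, y) = 3*y**2 + 10*y + 16; no integer root y with |y| ≤ 4.
  x = 4: f_y(4, y) = 3*y**2 + 12*y + 25; no integer root y with |y| ≤ 4.
Only singular point on the grid: (-1, 0).
Classify: substitute x = -1 + u, y = 0 + v and expand: f = -2*u**3 + u**2*v - u**2 + u*v**2 + v**3 + v**2.
No constant or linear terms (consistent with a singular point). Quadratic part: -u**2 + v**2. Cubic part: -2*u**3 + u**2*v + u*v**2 + v**3.
The quadratic part v**2 - u**2 = (v − u)(v + u) splits into two distinct linear factors, so there are two distinct tangent lines y − 0 = ±(x − -1) — this is a node (ordinary double point).
Classification: node.
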